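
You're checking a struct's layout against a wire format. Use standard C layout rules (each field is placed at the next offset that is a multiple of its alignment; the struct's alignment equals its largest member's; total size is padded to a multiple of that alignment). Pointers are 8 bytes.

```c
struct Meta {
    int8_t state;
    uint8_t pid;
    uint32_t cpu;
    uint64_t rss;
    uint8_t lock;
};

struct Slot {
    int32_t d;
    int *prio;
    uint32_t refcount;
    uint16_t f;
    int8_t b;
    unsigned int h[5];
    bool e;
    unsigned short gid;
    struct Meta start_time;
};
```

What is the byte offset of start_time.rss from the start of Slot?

Meta: 0..1  state  (1B, 1-aligned); 1..2  pid  (1B, 1-aligned); 2..4  -- padding (2B); 4..8  cpu  (4B, 4-aligned); 8..16  rss  (8B, 8-aligned); 16..17  lock  (1B, 1-aligned); 17..24  -- tail padding (7B); sizeof = 24, alignof = 8
0..4  d  (4B, 4-aligned)
4..8  -- padding (4B)
8..16  prio  (8B, 8-aligned)
16..20  refcount  (4B, 4-aligned)
20..22  f  (2B, 2-aligned)
22..23  b  (1B, 1-aligned)
23..24  -- padding (1B)
24..44  h  (20B, 4-aligned)
44..45  e  (1B, 1-aligned)
45..46  -- padding (1B)
46..48  gid  (2B, 2-aligned)
48..72  start_time  (24B, 8-aligned)
within Meta: rss at 8
48 + 8 = 56

56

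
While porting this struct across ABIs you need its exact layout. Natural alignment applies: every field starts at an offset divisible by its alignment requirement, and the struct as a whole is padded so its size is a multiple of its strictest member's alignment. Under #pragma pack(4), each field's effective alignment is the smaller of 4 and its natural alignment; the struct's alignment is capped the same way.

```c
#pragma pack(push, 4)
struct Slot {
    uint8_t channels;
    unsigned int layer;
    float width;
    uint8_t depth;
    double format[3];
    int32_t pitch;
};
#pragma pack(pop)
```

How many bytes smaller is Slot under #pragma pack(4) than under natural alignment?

4

natural layout:
  @0: channels [1B, align 1] → 1
  +3 pad (align 4)
  @4: layer [4B, align 4] → 8
  @8: width [4B, align 4] → 12
  @12: depth [1B, align 1] → 13
  +3 pad (align 8)
  @16: format [24B, align 8] → 40
  @40: pitch [4B, align 4] → 44
  +4 tail pad (align 8)
  size 48, align 8
packed(4) layout:
  @0: channels [1B, align 1] → 1
  +3 pad (align 4)
  @4: layer [4B, align 4] → 8
  @8: width [4B, align 4] → 12
  @12: depth [1B, align 1] → 13
  +3 pad (align 4)
  @16: format [24B, align 4] → 40
  @40: pitch [4B, align 4] → 44
  size 44, align 4
48 − 44 = 4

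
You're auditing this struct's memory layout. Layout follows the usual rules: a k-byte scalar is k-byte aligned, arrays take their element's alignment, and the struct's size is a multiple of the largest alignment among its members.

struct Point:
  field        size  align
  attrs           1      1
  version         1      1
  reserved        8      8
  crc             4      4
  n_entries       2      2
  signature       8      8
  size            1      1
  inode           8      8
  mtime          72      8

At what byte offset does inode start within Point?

40

attrs at 0 (size 1, align 1) → ends 1
version at 1 (size 1, align 1) → ends 2
pad 6 to align 8 for reserved
reserved at 8 (size 8, align 8) → ends 16
crc at 16 (size 4, align 4) → ends 20
n_entries at 20 (size 2, align 2) → ends 22
pad 2 to align 8 for signature
signature at 24 (size 8, align 8) → ends 32
size at 32 (size 1, align 1) → ends 33
pad 7 to align 8 for inode
inode at 40 (size 8, align 8) → ends 48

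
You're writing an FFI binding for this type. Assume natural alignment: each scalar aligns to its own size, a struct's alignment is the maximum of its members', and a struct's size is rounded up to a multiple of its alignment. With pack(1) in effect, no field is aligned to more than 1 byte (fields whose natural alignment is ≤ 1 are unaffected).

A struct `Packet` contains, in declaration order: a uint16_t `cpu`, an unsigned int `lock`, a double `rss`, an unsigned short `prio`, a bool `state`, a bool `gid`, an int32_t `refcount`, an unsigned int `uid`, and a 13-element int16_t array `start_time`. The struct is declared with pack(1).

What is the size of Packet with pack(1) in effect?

52

0..2  cpu  (2B, 1-aligned)
2..6  lock  (4B, 1-aligned)
6..14  rss  (8B, 1-aligned)
14..16  prio  (2B, 1-aligned)
16..17  state  (1B, 1-aligned)
17..18  gid  (1B, 1-aligned)
18..22  refcount  (4B, 1-aligned)
22..26  uid  (4B, 1-aligned)
26..52  start_time  (26B, 1-aligned)
sizeof = 52, alignof = 1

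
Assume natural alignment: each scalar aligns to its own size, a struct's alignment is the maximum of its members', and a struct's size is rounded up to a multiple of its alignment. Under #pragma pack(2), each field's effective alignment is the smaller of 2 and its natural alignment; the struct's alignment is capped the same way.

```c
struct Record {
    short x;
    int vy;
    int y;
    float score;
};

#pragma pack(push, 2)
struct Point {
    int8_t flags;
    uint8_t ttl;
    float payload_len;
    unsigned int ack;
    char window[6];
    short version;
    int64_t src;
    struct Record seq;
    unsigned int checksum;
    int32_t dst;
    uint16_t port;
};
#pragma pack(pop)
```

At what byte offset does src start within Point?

18

Record: x at 0 (size 2, align 2) → ends 2; pad 2 to align 4 for vy; vy at 4 (size 4, align 4) → ends 8; y at 8 (size 4, align 4) → ends 12; score at 12 (size 4, align 4) → ends 16; total 16 bytes, alignment 4
flags at 0 (size 1, align 1) → ends 1
ttl at 1 (size 1, align 1) → ends 2
payload_len at 2 (size 4, align 2) → ends 6
ack at 6 (size 4, align 2) → ends 10
window at 10 (size 6, align 1) → ends 16
version at 16 (size 2, align 2) → ends 18
src at 18 (size 8, align 2) → ends 26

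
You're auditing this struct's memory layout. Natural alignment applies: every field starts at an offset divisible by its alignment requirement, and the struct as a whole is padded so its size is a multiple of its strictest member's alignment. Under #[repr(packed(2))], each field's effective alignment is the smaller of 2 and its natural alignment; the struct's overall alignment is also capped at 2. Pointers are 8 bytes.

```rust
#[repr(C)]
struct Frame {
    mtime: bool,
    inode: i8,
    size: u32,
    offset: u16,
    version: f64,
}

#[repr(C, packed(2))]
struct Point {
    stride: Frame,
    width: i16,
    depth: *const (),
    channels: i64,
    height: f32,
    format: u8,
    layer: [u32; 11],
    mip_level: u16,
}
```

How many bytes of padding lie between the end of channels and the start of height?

Frame: 0..1  mtime  (1B, 1-aligned); 1..2  inode  (1B, 1-aligned); 2..4  -- padding (2B); 4..8  size  (4B, 4-aligned); 8..10  offset  (2B, 2-aligned); 10..16  -- padding (6B); 16..24  version  (8B, 8-aligned); sizeof = 24, alignof = 8
0..24  stride  (24B, 2-aligned)
24..26  width  (2B, 2-aligned)
26..34  depth  (8B, 2-aligned)
34..42  channels  (8B, 2-aligned)
42..46  height  (4B, 2-aligned)

0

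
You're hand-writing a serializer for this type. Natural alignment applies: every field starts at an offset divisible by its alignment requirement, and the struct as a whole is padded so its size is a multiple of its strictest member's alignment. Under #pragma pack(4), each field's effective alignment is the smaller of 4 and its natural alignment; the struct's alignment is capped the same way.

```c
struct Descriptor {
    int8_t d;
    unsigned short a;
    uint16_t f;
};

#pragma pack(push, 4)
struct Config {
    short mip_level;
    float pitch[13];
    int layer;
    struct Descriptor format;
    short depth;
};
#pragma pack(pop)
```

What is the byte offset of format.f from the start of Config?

Descriptor: @0: d [1B, align 1] → 1; +1 pad (align 2); @2: a [2B, align 2] → 4; @4: f [2B, align 2] → 6; size 6, align 2
@0: mip_level [2B, align 2] → 2
+2 pad (align 4)
@4: pitch [52B, align 4] → 56
@56: layer [4B, align 4] → 60
@60: format [6B, align 2] → 66
within Descriptor: f at 4
60 + 4 = 64

64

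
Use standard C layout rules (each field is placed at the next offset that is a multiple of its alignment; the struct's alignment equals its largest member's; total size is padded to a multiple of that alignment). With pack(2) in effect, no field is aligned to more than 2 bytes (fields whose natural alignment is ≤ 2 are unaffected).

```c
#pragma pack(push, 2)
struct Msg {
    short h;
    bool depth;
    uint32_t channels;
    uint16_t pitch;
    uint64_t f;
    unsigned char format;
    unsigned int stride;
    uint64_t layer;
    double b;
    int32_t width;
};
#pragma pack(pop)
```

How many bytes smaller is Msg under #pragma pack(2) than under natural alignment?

natural layout:
  h at 0 (size 2, align 2) → ends 2
  depth at 2 (size 1, align 1) → ends 3
  pad 1 to align 4 for channels
  channels at 4 (size 4, align 4) → ends 8
  pitch at 8 (size 2, align 2) → ends 10
  pad 6 to align 8 for f
  f at 16 (size 8, align 8) → ends 24
  format at 24 (size 1, align 1) → ends 25
  pad 3 to align 4 for stride
  stride at 28 (size 4, align 4) → ends 32
  layer at 32 (size 8, align 8) → ends 40
  b at 40 (size 8, align 8) → ends 48
  width at 48 (size 4, align 4) → ends 52
  tail pad 4 to reach multiple of 8
  total 56 bytes, alignment 8
packed(2) layout:
  h at 0 (size 2, align 2) → ends 2
  depth at 2 (size 1, align 1) → ends 3
  pad 1 to align 2 for channels
  channels at 4 (size 4, align 2) → ends 8
  pitch at 8 (size 2, align 2) → ends 10
  f at 10 (size 8, align 2) → ends 18
  format at 18 (size 1, align 1) → ends 19
  pad 1 to align 2 for stride
  stride at 20 (size 4, align 2) → ends 24
  layer at 24 (size 8, align 2) → ends 32
  b at 32 (size 8, align 2) → ends 40
  width at 40 (size 4, align 2) → ends 44
  total 44 bytes, alignment 2
56 − 44 = 12

12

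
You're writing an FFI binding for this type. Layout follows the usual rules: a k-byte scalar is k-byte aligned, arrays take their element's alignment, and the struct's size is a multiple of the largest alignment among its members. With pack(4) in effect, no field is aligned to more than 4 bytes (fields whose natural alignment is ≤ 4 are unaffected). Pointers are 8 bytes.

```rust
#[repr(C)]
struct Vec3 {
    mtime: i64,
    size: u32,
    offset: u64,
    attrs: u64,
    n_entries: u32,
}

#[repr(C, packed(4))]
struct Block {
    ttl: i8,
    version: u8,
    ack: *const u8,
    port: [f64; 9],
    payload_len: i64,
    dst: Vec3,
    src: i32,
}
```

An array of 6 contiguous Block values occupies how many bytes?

816

Vec3: mtime at 0 (size 8, align 8) → ends 8; size at 8 (size 4, align 4) → ends 12; pad 4 to align 8 for offset; offset at 16 (size 8, align 8) → ends 24; attrs at 24 (size 8, align 8) → ends 32; n_entries at 32 (size 4, align 4) → ends 36; tail pad 4 to reach multiple of 8; total 40 bytes, alignment 8
ttl at 0 (size 1, align 1) → ends 1
version at 1 (size 1, align 1) → ends 2
pad 2 to align 4 for ack
ack at 4 (size 8, align 4) → ends 12
port at 12 (size 72, align 4) → ends 84
payload_len at 84 (size 8, align 4) → ends 92
dst at 92 (size 40, align 4) → ends 132
src at 132 (size 4, align 4) → ends 136
total 136 bytes, alignment 4
array of 6: 6 × 136 = 816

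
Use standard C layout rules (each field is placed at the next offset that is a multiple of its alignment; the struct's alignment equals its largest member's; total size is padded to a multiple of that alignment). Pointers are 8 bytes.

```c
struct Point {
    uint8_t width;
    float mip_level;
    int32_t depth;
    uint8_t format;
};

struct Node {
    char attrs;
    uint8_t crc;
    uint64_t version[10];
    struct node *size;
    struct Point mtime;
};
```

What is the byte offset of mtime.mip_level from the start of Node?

Point: 0..1  width  (1B, 1-aligned); 1..4  -- padding (3B); 4..8  mip_level  (4B, 4-aligned); 8..12  depth  (4B, 4-aligned); 12..13  format  (1B, 1-aligned); 13..16  -- tail padding (3B); sizeof = 16, alignof = 4
0..1  attrs  (1B, 1-aligned)
1..2  crc  (1B, 1-aligned)
2..8  -- padding (6B)
8..88  version  (80B, 8-aligned)
88..96  size  (8B, 8-aligned)
96..112  mtime  (16B, 4-aligned)
within Point: mip_level at 4
96 + 4 = 100

100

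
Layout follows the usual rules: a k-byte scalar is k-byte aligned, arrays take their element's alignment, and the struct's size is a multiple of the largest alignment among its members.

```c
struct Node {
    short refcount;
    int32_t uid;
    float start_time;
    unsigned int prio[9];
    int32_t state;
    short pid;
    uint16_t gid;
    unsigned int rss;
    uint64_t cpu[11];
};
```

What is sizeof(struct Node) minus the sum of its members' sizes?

0..2  refcount  (2B, 2-aligned)
2..4  -- padding (2B)
4..8  uid  (4B, 4-aligned)
8..12  start_time  (4B, 4-aligned)
12..48  prio  (36B, 4-aligned)
48..52  state  (4B, 4-aligned)
52..54  pid  (2B, 2-aligned)
54..56  gid  (2B, 2-aligned)
56..60  rss  (4B, 4-aligned)
60..64  -- padding (4B)
64..152  cpu  (88B, 8-aligned)
sizeof = 152, alignof = 8
data bytes 146, size 152 → padding 6

6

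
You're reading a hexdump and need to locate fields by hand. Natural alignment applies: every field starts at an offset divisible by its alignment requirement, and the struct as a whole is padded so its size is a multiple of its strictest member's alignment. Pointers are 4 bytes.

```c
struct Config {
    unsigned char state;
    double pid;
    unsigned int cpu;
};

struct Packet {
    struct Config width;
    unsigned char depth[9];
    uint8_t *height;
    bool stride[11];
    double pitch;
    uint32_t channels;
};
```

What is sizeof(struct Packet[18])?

Config: 0..1  state  (1B, 1-aligned); 1..8  -- padding (7B); 8..16  pid  (8B, 8-aligned); 16..20  cpu  (4B, 4-aligned); 20..24  -- tail padding (4B); sizeof = 24, alignof = 8
0..24  width  (24B, 8-aligned)
24..33  depth  (9B, 1-aligned)
33..36  -- padding (3B)
36..40  height  (4B, 4-aligned)
40..51  stride  (11B, 1-aligned)
51..56  -- padding (5B)
56..64  pitch  (8B, 8-aligned)
64..68  channels  (4B, 4-aligned)
68..72  -- tail padding (4B)
sizeof = 72, alignof = 8
array of 18: 18 × 72 = 1296

1296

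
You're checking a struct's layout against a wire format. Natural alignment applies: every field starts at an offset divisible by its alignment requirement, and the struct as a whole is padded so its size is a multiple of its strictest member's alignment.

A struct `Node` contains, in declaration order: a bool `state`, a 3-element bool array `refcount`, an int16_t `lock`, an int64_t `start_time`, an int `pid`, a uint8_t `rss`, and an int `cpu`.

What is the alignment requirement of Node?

8

member alignments: state=1, refcount=1, lock=2, start_time=8, pid=4, rss=1, cpu=4
max = 8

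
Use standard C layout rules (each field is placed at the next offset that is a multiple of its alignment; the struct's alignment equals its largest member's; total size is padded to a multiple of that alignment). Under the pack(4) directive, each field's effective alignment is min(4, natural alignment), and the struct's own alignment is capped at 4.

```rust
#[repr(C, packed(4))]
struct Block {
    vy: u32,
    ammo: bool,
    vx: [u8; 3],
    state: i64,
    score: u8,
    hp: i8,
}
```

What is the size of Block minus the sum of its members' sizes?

2

vy at 0 (size 4, align 4) → ends 4
ammo at 4 (size 1, align 1) → ends 5
vx at 5 (size 3, align 1) → ends 8
state at 8 (size 8, align 4) → ends 16
score at 16 (size 1, align 1) → ends 17
hp at 17 (size 1, align 1) → ends 18
tail pad 2 to reach multiple of 4
total 20 bytes, alignment 4
data bytes 18, size 20 → padding 2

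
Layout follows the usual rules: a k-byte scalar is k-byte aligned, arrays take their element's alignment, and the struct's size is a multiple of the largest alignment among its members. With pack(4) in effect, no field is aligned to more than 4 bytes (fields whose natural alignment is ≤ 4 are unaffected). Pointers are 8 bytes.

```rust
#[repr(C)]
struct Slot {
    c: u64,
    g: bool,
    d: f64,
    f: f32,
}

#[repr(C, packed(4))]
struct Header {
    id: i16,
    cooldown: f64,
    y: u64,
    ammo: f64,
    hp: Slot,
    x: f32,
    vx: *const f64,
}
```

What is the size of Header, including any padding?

72

Slot: 0..8  c  (8B, 8-aligned); 8..9  g  (1B, 1-aligned); 9..16  -- padding (7B); 16..24  d  (8B, 8-aligned); 24..28  f  (4B, 4-aligned); 28..32  -- tail padding (4B); sizeof = 32, alignof = 8
0..2  id  (2B, 2-aligned)
2..4  -- padding (2B)
4..12  cooldown  (8B, 4-aligned)
12..20  y  (8B, 4-aligned)
20..28  ammo  (8B, 4-aligned)
28..60  hp  (32B, 4-aligned)
60..64  x  (4B, 4-aligned)
64..72  vx  (8B, 4-aligned)
sizeof = 72, alignof = 4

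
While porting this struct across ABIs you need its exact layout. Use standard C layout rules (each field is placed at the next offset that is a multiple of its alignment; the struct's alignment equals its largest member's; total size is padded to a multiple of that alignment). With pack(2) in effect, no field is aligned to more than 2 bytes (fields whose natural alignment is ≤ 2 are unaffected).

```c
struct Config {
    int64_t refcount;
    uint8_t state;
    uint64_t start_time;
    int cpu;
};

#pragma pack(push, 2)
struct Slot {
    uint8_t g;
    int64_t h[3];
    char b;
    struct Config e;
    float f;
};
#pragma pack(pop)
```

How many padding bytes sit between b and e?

1

Config: 0..8  refcount  (8B, 8-aligned); 8..9  state  (1B, 1-aligned); 9..16  -- padding (7B); 16..24  start_time  (8B, 8-aligned); 24..28  cpu  (4B, 4-aligned); 28..32  -- tail padding (4B); sizeof = 32, alignof = 8
0..1  g  (1B, 1-aligned)
1..2  -- padding (1B)
2..26  h  (24B, 2-aligned)
26..27  b  (1B, 1-aligned)
27..28  -- padding (1B)
28..60  e  (32B, 2-aligned)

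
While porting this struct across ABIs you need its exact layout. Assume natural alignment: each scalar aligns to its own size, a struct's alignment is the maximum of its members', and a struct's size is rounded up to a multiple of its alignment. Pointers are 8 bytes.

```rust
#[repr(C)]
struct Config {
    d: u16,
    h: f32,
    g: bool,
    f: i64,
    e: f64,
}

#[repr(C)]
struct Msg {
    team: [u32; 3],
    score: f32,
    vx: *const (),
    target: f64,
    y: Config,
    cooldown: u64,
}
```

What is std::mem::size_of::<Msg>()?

72

Config: d at 0 (size 2, align 2) → ends 2; pad 2 to align 4 for h; h at 4 (size 4, align 4) → ends 8; g at 8 (size 1, align 1) → ends 9; pad 7 to align 8 for f; f at 16 (size 8, align 8) → ends 24; e at 24 (size 8, align 8) → ends 32; total 32 bytes, alignment 8
team at 0 (size 12, align 4) → ends 12
score at 12 (size 4, align 4) → ends 16
vx at 16 (size 8, align 8) → ends 24
target at 24 (size 8, align 8) → ends 32
y at 32 (size 32, align 8) → ends 64
cooldown at 64 (size 8, align 8) → ends 72
total 72 bytes, alignment 8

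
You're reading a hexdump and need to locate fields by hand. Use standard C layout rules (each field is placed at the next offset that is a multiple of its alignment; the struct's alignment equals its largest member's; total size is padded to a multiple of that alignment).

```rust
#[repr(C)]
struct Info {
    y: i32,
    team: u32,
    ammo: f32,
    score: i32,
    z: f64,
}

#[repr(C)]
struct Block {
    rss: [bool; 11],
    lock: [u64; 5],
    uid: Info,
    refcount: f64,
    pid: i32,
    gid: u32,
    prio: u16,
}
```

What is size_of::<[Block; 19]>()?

1976

Info: y at 0 (size 4, align 4) → ends 4; team at 4 (size 4, align 4) → ends 8; ammo at 8 (size 4, align 4) → ends 12; score at 12 (size 4, align 4) → ends 16; z at 16 (size 8, align 8) → ends 24; total 24 bytes, alignment 8
rss at 0 (size 11, align 1) → ends 11
pad 5 to align 8 for lock
lock at 16 (size 40, align 8) → ends 56
uid at 56 (size 24, align 8) → ends 80
refcount at 80 (size 8, align 8) → ends 88
pid at 88 (size 4, align 4) → ends 92
gid at 92 (size 4, align 4) → ends 96
prio at 96 (size 2, align 2) → ends 98
tail pad 6 to reach multiple of 8
total 104 bytes, alignment 8
array of 19: 19 × 104 = 1976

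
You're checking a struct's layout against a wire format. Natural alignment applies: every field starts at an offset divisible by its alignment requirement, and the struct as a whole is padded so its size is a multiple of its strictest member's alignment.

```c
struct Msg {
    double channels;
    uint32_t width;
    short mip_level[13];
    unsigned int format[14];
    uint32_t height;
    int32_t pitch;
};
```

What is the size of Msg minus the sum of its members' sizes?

2

0..8  channels  (8B, 8-aligned)
8..12  width  (4B, 4-aligned)
12..38  mip_level  (26B, 2-aligned)
38..40  -- padding (2B)
40..96  format  (56B, 4-aligned)
96..100  height  (4B, 4-aligned)
100..104  pitch  (4B, 4-aligned)
sizeof = 104, alignof = 8
data bytes 102, size 104 → padding 2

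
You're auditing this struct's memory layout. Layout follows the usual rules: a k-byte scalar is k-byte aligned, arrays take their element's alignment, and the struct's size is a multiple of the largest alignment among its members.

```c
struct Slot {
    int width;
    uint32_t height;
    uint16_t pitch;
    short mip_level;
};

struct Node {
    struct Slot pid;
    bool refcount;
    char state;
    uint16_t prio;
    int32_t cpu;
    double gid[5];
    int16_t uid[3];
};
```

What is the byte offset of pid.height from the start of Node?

Slot: 0..4  width  (4B, 4-aligned); 4..8  height  (4B, 4-aligned); 8..10  pitch  (2B, 2-aligned); 10..12  mip_level  (2B, 2-aligned); sizeof = 12, alignof = 4
0..12  pid  (12B, 4-aligned)
within Slot: height at 4
0 + 4 = 4

4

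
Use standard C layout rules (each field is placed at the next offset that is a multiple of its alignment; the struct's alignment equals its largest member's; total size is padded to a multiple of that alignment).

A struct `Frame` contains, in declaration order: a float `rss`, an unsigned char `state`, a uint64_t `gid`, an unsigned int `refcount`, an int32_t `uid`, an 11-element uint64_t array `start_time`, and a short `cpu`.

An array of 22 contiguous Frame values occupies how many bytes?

2640

@0: rss [4B, align 4] → 4
@4: state [1B, align 1] → 5
+3 pad (align 8)
@8: gid [8B, align 8] → 16
@16: refcount [4B, align 4] → 20
@20: uid [4B, align 4] → 24
@24: start_time [88B, align 8] → 112
@112: cpu [2B, align 2] → 114
+6 tail pad (align 8)
size 120, align 8
array of 22: 22 × 120 = 2640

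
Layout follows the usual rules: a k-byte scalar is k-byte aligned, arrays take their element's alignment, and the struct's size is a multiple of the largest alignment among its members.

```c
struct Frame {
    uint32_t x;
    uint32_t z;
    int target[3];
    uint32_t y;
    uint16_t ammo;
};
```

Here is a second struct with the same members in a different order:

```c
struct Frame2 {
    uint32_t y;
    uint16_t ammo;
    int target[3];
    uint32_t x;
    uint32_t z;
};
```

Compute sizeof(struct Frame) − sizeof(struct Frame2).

0..4  x  (4B, 4-aligned)
4..8  z  (4B, 4-aligned)
8..20  target  (12B, 4-aligned)
20..24  y  (4B, 4-aligned)
24..26  ammo  (2B, 2-aligned)
26..28  -- tail padding (2B)
sizeof = 28, alignof = 4
— Frame2 —
0..4  y  (4B, 4-aligned)
4..6  ammo  (2B, 2-aligned)
6..8  -- padding (2B)
8..20  target  (12B, 4-aligned)
20..24  x  (4B, 4-aligned)
24..28  z  (4B, 4-aligned)
sizeof = 28, alignof = 4
28 − 28 = 0

0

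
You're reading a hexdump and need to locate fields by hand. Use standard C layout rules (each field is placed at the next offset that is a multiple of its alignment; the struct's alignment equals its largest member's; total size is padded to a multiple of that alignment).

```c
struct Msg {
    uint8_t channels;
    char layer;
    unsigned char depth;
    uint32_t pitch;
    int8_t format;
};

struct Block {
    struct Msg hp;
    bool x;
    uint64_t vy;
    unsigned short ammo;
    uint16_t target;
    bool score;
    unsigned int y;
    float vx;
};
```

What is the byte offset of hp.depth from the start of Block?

Msg: 0..1  channels  (1B, 1-aligned); 1..2  layer  (1B, 1-aligned); 2..3  depth  (1B, 1-aligned); 3..4  -- padding (1B); 4..8  pitch  (4B, 4-aligned); 8..9  format  (1B, 1-aligned); 9..12  -- tail padding (3B); sizeof = 12, alignof = 4
0..12  hp  (12B, 4-aligned)
within Msg: depth at 2
0 + 2 = 2

2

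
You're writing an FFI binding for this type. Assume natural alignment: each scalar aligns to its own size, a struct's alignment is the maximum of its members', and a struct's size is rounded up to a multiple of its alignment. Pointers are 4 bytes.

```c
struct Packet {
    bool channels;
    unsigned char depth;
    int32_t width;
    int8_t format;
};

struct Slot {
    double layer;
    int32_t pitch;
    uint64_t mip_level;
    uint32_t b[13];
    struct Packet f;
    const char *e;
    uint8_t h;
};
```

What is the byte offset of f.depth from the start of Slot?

77

Packet: 0..1  channels  (1B, 1-aligned); 1..2  depth  (1B, 1-aligned); 2..4  -- padding (2B); 4..8  width  (4B, 4-aligned); 8..9  format  (1B, 1-aligned); 9..12  -- tail padding (3B); sizeof = 12, alignof = 4
0..8  layer  (8B, 8-aligned)
8..12  pitch  (4B, 4-aligned)
12..16  -- padding (4B)
16..24  mip_level  (8B, 8-aligned)
24..76  b  (52B, 4-aligned)
76..88  f  (12B, 4-aligned)
within Packet: depth at 1
76 + 1 = 77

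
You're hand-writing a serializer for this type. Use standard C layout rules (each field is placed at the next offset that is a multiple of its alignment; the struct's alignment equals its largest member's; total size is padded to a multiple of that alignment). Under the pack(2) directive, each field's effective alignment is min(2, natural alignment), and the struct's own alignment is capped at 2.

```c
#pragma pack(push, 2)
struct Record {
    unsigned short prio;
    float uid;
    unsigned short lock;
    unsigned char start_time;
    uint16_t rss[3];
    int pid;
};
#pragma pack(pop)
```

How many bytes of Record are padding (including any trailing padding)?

prio at 0 (size 2, align 2) → ends 2
uid at 2 (size 4, align 2) → ends 6
lock at 6 (size 2, align 2) → ends 8
start_time at 8 (size 1, align 1) → ends 9
pad 1 to align 2 for rss
rss at 10 (size 6, align 2) → ends 16
pid at 16 (size 4, align 2) → ends 20
total 20 bytes, alignment 2
data bytes 19, size 20 → padding 1

1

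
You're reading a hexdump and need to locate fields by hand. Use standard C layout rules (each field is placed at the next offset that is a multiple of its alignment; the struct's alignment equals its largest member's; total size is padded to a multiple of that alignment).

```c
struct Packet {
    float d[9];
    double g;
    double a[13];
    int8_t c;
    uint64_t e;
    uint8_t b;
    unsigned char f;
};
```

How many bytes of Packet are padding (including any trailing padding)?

d at 0 (size 36, align 4) → ends 36
pad 4 to align 8 for g
g at 40 (size 8, align 8) → ends 48
a at 48 (size 104, align 8) → ends 152
c at 152 (size 1, align 1) → ends 153
pad 7 to align 8 for e
e at 160 (size 8, align 8) → ends 168
b at 168 (size 1, align 1) → ends 169
f at 169 (size 1, align 1) → ends 170
tail pad 6 to reach multiple of 8
total 176 bytes, alignment 8
data bytes 159, size 176 → padding 17

17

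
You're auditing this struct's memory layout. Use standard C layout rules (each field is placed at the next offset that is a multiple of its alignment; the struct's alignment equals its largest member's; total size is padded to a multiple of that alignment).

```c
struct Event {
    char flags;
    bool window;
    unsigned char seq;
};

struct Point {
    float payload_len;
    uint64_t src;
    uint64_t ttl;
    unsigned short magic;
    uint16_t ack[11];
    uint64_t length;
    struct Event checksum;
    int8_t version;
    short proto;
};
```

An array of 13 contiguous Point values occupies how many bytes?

832

Event: @0: flags [1B, align 1] → 1; @1: window [1B, align 1] → 2; @2: seq [1B, align 1] → 3; size 3, align 1
@0: payload_len [4B, align 4] → 4
+4 pad (align 8)
@8: src [8B, align 8] → 16
@16: ttl [8B, align 8] → 24
@24: magic [2B, align 2] → 26
@26: ack [22B, align 2] → 48
@48: length [8B, align 8] → 56
@56: checksum [3B, align 1] → 59
@59: version [1B, align 1] → 60
@60: proto [2B, align 2] → 62
+2 tail pad (align 8)
size 64, align 8
array of 13: 13 × 64 = 832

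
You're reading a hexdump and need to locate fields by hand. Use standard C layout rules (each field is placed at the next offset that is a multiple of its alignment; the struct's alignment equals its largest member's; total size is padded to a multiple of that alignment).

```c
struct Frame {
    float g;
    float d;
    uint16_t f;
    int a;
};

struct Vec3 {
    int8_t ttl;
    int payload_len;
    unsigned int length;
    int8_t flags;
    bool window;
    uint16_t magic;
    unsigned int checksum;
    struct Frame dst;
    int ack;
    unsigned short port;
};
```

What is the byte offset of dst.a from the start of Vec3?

32

Frame: @0: g [4B, align 4] → 4; @4: d [4B, align 4] → 8; @8: f [2B, align 2] → 10; +2 pad (align 4); @12: a [4B, align 4] → 16; size 16, align 4
@0: ttl [1B, align 1] → 1
+3 pad (align 4)
@4: payload_len [4B, align 4] → 8
@8: length [4B, align 4] → 12
@12: flags [1B, align 1] → 13
@13: window [1B, align 1] → 14
@14: magic [2B, align 2] → 16
@16: checksum [4B, align 4] → 20
@20: dst [16B, align 4] → 36
within Frame: a at 12
20 + 12 = 32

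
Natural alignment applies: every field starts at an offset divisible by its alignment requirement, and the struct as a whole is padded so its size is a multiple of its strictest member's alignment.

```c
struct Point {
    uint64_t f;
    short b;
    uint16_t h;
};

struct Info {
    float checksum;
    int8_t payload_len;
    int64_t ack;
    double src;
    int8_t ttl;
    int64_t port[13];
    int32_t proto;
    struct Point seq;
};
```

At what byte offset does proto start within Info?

Point: 0..8  f  (8B, 8-aligned); 8..10  b  (2B, 2-aligned); 10..12  h  (2B, 2-aligned); 12..16  -- tail padding (4B); sizeof = 16, alignof = 8
0..4  checksum  (4B, 4-aligned)
4..5  payload_len  (1B, 1-aligned)
5..8  -- padding (3B)
8..16  ack  (8B, 8-aligned)
16..24  src  (8B, 8-aligned)
24..25  ttl  (1B, 1-aligned)
25..32  -- padding (7B)
32..136  port  (104B, 8-aligned)
136..140  proto  (4B, 4-aligned)

136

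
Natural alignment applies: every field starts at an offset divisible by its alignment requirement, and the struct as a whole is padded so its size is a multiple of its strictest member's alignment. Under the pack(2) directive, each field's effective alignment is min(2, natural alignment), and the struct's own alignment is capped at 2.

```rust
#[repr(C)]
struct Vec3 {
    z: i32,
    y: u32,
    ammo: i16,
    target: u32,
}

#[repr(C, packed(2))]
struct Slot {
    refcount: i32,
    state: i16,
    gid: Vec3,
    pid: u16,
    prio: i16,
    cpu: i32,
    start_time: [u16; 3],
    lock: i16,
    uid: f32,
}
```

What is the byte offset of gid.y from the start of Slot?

10

Vec3: @0: z [4B, align 4] → 4; @4: y [4B, align 4] → 8; @8: ammo [2B, align 2] → 10; +2 pad (align 4); @12: target [4B, align 4] → 16; size 16, align 4
@0: refcount [4B, align 2] → 4
@4: state [2B, align 2] → 6
@6: gid [16B, align 2] → 22
within Vec3: y at 4
6 + 4 = 10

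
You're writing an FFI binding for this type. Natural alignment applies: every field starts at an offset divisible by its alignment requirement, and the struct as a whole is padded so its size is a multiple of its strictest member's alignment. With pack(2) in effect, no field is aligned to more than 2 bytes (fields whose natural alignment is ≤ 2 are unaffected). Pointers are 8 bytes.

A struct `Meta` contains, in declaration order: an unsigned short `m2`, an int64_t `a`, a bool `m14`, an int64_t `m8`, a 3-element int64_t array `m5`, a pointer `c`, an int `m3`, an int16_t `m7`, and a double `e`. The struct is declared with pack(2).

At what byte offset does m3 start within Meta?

0..2  m2  (2B, 2-aligned)
2..10  a  (8B, 2-aligned)
10..11  m14  (1B, 1-aligned)
11..12  -- padding (1B)
12..20  m8  (8B, 2-aligned)
20..44  m5  (24B, 2-aligned)
44..52  c  (8B, 2-aligned)
52..56  m3  (4B, 2-aligned)

52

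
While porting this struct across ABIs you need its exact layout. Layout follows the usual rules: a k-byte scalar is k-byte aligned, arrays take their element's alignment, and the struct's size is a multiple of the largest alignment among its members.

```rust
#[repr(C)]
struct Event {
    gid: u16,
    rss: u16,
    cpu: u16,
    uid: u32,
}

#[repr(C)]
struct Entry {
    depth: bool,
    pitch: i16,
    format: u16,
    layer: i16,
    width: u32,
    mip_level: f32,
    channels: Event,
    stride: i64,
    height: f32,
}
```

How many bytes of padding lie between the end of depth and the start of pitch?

1

Event: gid at 0 (size 2, align 2) → ends 2; rss at 2 (size 2, align 2) → ends 4; cpu at 4 (size 2, align 2) → ends 6; pad 2 to align 4 for uid; uid at 8 (size 4, align 4) → ends 12; total 12 bytes, alignment 4
depth at 0 (size 1, align 1) → ends 1
pad 1 to align 2 for pitch
pitch at 2 (size 2, align 2) → ends 4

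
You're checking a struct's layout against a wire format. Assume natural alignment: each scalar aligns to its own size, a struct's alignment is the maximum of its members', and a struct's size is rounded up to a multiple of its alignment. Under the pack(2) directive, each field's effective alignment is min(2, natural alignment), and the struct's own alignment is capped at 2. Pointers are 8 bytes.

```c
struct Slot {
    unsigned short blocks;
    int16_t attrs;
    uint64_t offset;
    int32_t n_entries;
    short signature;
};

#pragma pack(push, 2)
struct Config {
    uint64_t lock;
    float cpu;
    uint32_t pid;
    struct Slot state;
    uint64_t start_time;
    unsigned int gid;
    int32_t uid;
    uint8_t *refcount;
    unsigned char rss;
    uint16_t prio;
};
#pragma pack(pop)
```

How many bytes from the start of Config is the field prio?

Slot: @0: blocks [2B, align 2] → 2; @2: attrs [2B, align 2] → 4; +4 pad (align 8); @8: offset [8B, align 8] → 16; @16: n_entries [4B, align 4] → 20; @20: signature [2B, align 2] → 22; +2 tail pad (align 8); size 24, align 8
@0: lock [8B, align 2] → 8
@8: cpu [4B, align 2] → 12
@12: pid [4B, align 2] → 16
@16: state [24B, align 2] → 40
@40: start_time [8B, align 2] → 48
@48: gid [4B, align 2] → 52
@52: uid [4B, align 2] → 56
@56: refcount [8B, align 2] → 64
@64: rss [1B, align 1] → 65
+1 pad (align 2)
@66: prio [2B, align 2] → 68

66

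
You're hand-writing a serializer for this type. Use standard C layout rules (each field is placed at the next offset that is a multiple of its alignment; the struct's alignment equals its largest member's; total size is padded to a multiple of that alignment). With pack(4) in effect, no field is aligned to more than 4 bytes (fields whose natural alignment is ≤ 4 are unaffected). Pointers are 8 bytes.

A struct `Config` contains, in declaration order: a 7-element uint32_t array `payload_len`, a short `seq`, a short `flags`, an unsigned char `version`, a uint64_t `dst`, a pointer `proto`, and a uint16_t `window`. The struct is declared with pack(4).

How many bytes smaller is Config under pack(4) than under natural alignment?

8

natural layout:
  0..28  payload_len  (28B, 4-aligned)
  28..30  seq  (2B, 2-aligned)
  30..32  flags  (2B, 2-aligned)
  32..33  version  (1B, 1-aligned)
  33..40  -- padding (7B)
  40..48  dst  (8B, 8-aligned)
  48..56  proto  (8B, 8-aligned)
  56..58  window  (2B, 2-aligned)
  58..64  -- tail padding (6B)
  sizeof = 64, alignof = 8
packed(4) layout:
  0..28  payload_len  (28B, 4-aligned)
  28..30  seq  (2B, 2-aligned)
  30..32  flags  (2B, 2-aligned)
  32..33  version  (1B, 1-aligned)
  33..36  -- padding (3B)
  36..44  dst  (8B, 4-aligned)
  44..52  proto  (8B, 4-aligned)
  52..54  window  (2B, 2-aligned)
  54..56  -- tail padding (2B)
  sizeof = 56, alignof = 4
64 − 56 = 8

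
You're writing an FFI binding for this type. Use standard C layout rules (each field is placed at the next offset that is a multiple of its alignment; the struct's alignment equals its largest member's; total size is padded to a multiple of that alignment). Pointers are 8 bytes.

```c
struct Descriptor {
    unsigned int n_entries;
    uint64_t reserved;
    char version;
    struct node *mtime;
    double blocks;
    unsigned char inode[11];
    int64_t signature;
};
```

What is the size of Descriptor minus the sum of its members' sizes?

16

0..4  n_entries  (4B, 4-aligned)
4..8  -- padding (4B)
8..16  reserved  (8B, 8-aligned)
16..17  version  (1B, 1-aligned)
17..24  -- padding (7B)
24..32  mtime  (8B, 8-aligned)
32..40  blocks  (8B, 8-aligned)
40..51  inode  (11B, 1-aligned)
51..56  -- padding (5B)
56..64  signature  (8B, 8-aligned)
sizeof = 64, alignof = 8
data bytes 48, size 64 → padding 16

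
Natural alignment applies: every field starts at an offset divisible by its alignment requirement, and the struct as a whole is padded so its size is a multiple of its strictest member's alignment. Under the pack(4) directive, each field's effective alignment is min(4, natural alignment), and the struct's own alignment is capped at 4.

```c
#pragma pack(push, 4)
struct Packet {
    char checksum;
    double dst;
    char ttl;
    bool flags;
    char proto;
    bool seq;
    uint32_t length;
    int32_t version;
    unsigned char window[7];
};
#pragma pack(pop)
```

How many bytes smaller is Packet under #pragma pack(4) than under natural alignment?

8

natural layout:
  0..1  checksum  (1B, 1-aligned)
  1..8  -- padding (7B)
  8..16  dst  (8B, 8-aligned)
  16..17  ttl  (1B, 1-aligned)
  17..18  flags  (1B, 1-aligned)
  18..19  proto  (1B, 1-aligned)
  19..20  seq  (1B, 1-aligned)
  20..24  length  (4B, 4-aligned)
  24..28  version  (4B, 4-aligned)
  28..35  window  (7B, 1-aligned)
  35..40  -- tail padding (5B)
  sizeof = 40, alignof = 8
packed(4) layout:
  0..1  checksum  (1B, 1-aligned)
  1..4  -- padding (3B)
  4..12  dst  (8B, 4-aligned)
  12..13  ttl  (1B, 1-aligned)
  13..14  flags  (1B, 1-aligned)
  14..15  proto  (1B, 1-aligned)
  15..16  seq  (1B, 1-aligned)
  16..20  length  (4B, 4-aligned)
  20..24  version  (4B, 4-aligned)
  24..31  window  (7B, 1-aligned)
  31..32  -- tail padding (1B)
  sizeof = 32, alignof = 4
40 − 32 = 8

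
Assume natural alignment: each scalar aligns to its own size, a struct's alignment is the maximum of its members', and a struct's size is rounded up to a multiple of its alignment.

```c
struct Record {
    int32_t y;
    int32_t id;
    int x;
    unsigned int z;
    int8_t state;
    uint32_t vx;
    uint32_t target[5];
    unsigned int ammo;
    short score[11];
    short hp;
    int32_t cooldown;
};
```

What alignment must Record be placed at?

member alignments: y=4, id=4, x=4, z=4, state=1, vx=4, target=4, ammo=4, score=2, hp=2, cooldown=4
max = 4

4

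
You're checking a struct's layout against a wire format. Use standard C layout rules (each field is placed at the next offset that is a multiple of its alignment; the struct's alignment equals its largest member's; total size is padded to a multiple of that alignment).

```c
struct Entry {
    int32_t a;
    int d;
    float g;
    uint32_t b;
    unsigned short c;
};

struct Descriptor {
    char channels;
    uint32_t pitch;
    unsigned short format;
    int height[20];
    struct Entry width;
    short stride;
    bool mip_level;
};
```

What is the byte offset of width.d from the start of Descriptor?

Entry: 0..4  a  (4B, 4-aligned); 4..8  d  (4B, 4-aligned); 8..12  g  (4B, 4-aligned); 12..16  b  (4B, 4-aligned); 16..18  c  (2B, 2-aligned); 18..20  -- tail padding (2B); sizeof = 20, alignof = 4
0..1  channels  (1B, 1-aligned)
1..4  -- padding (3B)
4..8  pitch  (4B, 4-aligned)
8..10  format  (2B, 2-aligned)
10..12  -- padding (2B)
12..92  height  (80B, 4-aligned)
92..112  width  (20B, 4-aligned)
within Entry: d at 4
92 + 4 = 96

96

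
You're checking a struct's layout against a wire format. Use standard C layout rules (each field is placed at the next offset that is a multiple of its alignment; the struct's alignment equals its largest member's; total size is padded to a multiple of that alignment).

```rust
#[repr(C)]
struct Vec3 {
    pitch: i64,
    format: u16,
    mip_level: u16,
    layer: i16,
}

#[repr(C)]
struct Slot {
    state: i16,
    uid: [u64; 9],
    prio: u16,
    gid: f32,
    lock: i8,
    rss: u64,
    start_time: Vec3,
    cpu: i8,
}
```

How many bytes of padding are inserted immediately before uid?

Vec3: pitch at 0 (size 8, align 8) → ends 8; format at 8 (size 2, align 2) → ends 10; mip_level at 10 (size 2, align 2) → ends 12; layer at 12 (size 2, align 2) → ends 14; tail pad 2 to reach multiple of 8; total 16 bytes, alignment 8
state at 0 (size 2, align 2) → ends 2
pad 6 to align 8 for uid
uid at 8 (size 72, align 8) → ends 80

6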